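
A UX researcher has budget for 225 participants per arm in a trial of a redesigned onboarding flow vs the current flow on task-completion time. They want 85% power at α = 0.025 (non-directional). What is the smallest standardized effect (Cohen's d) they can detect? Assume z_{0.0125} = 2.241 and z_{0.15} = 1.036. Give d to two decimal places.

For two independent groups of n = 225 each: d_min = (z_{α/2} + z_β)·√(2/n).
z-sum = 2.241 + 1.036 = 3.277.
d_min = 3.277 × √(2/225) = 3.277 × 0.0943 = 0.309.

d_min ≈ 0.31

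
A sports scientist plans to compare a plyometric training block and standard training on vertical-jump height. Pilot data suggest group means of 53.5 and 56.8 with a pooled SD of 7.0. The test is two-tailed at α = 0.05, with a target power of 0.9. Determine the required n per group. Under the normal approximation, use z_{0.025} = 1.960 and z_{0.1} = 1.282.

n = 95 per group

Cohen's d = |M₁ − M₂| / SD_pooled = |53.5 − 56.8| / 7.0 = 3.3 / 7.0 = 0.471.
For two independent groups with equal n: n = 2·((z_{α/2} + z_β) / d)².
z_{α/2} + z_β = 1.960 + 1.282 = 3.242.
n = 2 × (3.242 / 0.471)² = 2 × 6.883² = 2 × 47.38 = 94.8.
Round up to the next whole participant.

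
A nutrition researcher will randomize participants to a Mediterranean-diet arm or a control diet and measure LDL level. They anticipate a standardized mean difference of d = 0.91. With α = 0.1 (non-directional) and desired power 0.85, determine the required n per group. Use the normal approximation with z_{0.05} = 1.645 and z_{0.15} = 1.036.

For two independent groups with equal n: n = 2·((z_{α/2} + z_β) / d)².
z_{α/2} + z_β = 1.645 + 1.036 = 2.681.
n = 2 × (2.681 / 0.91)² = 2 × 2.946² = 2 × 8.68 = 17.4.
Round up to the next whole participant.

n = 18 per group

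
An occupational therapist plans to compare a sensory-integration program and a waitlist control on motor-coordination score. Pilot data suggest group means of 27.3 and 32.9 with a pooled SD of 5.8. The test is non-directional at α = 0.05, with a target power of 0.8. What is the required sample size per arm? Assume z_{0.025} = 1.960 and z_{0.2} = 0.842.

n = 17 per group

Cohen's d = |M₁ − M₂| / SD_pooled = |27.3 − 32.9| / 5.8 = 5.6 / 5.8 = 0.966.
For two independent groups with equal n: n = 2·((z_{α/2} + z_β) / d)².
z_{α/2} + z_β = 1.960 + 0.842 = 2.802.
n = 2 × (2.802 / 0.966)² = 2 × 2.901² = 2 × 8.41 = 16.8.
Round up to the next whole participant.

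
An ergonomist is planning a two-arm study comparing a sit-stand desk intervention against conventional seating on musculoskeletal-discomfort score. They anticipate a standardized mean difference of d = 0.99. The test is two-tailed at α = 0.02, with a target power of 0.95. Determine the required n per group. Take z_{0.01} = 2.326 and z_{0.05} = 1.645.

For two independent groups with equal n: n = 2·((z_{α/2} + z_β) / d)².
z_{α/2} + z_β = 2.326 + 1.645 = 3.971.
n = 2 × (3.971 / 0.99)² = 2 × 4.011² = 2 × 16.09 = 32.2.
Round up to the next whole participant.

n = 33 per group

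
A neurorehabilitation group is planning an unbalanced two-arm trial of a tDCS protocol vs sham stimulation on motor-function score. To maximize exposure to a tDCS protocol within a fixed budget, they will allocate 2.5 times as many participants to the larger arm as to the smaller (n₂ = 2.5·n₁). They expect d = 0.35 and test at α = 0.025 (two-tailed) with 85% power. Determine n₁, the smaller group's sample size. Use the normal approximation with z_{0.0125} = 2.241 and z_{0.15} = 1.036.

With allocation ratio k = n₂/n₁ = 2.5, Var(x̄₁−x̄₂) = σ²(1/n₁ + 1/(k·n₁)) = σ²·(k+1)/(k·n₁).
So n₁ = (1 + 1/k)·((z_{α/2} + z_β)/d)² = 1.400 × (3.277/0.35)².
n₁ = 1.400 × 87.66 = 122.7.
Round up: n₁ = 123, giving n₂ = ⌈2.5 × 123⌉ = ⌈307.5⌉ = 308.

n₁ = 123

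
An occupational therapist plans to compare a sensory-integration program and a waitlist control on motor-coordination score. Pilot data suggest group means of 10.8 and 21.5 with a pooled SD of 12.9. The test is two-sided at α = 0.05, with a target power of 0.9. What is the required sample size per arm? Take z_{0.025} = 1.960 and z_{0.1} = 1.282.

Cohen's d = |M₁ − M₂| / SD_pooled = |10.8 − 21.5| / 12.9 = 10.7 / 12.9 = 0.829.
For two independent groups with equal n: n = 2·((z_{α/2} + z_β) / d)².
z_{α/2} + z_β = 1.960 + 1.282 = 3.242.
n = 2 × (3.242 / 0.829)² = 2 × 3.911² = 2 × 15.29 = 30.6.
Round up to the next whole participant.

n = 31 per group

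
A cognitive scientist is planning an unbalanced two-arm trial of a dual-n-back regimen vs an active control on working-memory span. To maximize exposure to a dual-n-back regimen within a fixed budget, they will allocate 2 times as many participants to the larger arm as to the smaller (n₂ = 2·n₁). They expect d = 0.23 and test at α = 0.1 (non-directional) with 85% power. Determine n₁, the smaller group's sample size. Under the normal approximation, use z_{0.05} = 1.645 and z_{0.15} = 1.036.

n₁ = 204

With allocation ratio k = n₂/n₁ = 2, Var(x̄₁−x̄₂) = σ²(1/n₁ + 1/(k·n₁)) = σ²·(k+1)/(k·n₁).
So n₁ = (1 + 1/k)·((z_{α/2} + z_β)/d)² = 1.500 × (2.681/0.23)².
n₁ = 1.500 × 135.87 = 203.8.
Round up: n₁ = 204, giving n₂ = 2 × 204 = 408.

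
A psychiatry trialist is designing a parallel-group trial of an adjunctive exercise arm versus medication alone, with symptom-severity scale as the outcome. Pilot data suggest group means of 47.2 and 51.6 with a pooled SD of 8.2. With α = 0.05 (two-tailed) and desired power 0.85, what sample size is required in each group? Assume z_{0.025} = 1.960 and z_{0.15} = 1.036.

n = 63 per group

Cohen's d = |M₁ − M₂| / SD_pooled = |47.2 − 51.6| / 8.2 = 4.4 / 8.2 = 0.537.
For two independent groups with equal n: n = 2·((z_{α/2} + z_β) / d)².
z_{α/2} + z_β = 1.960 + 1.036 = 2.996.
n = 2 × (2.996 / 0.537)² = 2 × 5.579² = 2 × 31.13 = 62.3.
Round up to the next whole participant.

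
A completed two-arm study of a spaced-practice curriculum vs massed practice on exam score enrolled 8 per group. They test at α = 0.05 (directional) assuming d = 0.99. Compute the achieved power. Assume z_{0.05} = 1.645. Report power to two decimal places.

power ≈ 0.63

For two equal groups, power = Φ(d·√(n/2) − z_{α}).
d·√(n/2) = 0.99 × √(8/2) = 0.99 × 2.000 = 1.980.
z_β = 1.980 − 1.645 = 0.335.
Power = Φ(0.335) = 0.631.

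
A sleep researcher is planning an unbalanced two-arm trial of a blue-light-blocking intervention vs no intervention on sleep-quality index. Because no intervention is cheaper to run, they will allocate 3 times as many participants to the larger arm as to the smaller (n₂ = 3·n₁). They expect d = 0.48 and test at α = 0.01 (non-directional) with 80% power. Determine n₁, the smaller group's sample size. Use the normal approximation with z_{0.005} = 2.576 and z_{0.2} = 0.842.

With allocation ratio k = n₂/n₁ = 3, Var(x̄₁−x̄₂) = σ²(1/n₁ + 1/(k·n₁)) = σ²·(k+1)/(k·n₁).
So n₁ = (1 + 1/k)·((z_{α/2} + z_β)/d)² = 1.333 × (3.418/0.48)².
n₁ = 1.333 × 50.71 = 67.6.
Round up: n₁ = 68, giving n₂ = 3 × 68 = 204.

n₁ = 68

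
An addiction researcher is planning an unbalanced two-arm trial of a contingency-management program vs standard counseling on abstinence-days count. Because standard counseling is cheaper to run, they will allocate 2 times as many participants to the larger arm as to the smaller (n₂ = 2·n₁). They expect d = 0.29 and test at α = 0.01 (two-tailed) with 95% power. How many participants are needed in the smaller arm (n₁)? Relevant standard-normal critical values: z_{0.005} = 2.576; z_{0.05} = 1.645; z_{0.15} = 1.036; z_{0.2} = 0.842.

With allocation ratio k = n₂/n₁ = 2, Var(x̄₁−x̄₂) = σ²(1/n₁ + 1/(k·n₁)) = σ²·(k+1)/(k·n₁).
So n₁ = (1 + 1/k)·((z_{α/2} + z_β)/d)² = 1.500 × (4.221/0.29)².
n₁ = 1.500 × 211.85 = 317.8.
Round up: n₁ = 318, giving n₂ = 2 × 318 = 636.

n₁ = 318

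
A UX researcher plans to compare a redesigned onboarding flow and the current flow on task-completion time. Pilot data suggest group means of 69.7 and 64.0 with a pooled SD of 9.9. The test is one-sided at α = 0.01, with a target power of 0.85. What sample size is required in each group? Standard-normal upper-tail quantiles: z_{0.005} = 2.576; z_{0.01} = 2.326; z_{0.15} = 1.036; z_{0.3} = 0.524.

Cohen's d = |M₁ − M₂| / SD_pooled = |69.7 − 64.0| / 9.9 = 5.7 / 9.9 = 0.576.
For two independent groups with equal n: n = 2·((z_{α} + z_β) / d)².
z_{α} + z_β = 2.326 + 1.036 = 3.362.
n = 2 × (3.362 / 0.576)² = 2 × 5.837² = 2 × 34.07 = 68.1.
Round up to the next whole participant.

n = 69 per group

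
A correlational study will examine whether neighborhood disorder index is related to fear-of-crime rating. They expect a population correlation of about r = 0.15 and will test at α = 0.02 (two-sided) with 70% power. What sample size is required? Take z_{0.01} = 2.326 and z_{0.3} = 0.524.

Fisher's z: C = ½·ln((1+r)/(1−r)) = ½·ln(1.3529) = 0.1511.
n = ((z_{α/2} + z_β)/C)² + 3.
(2.326 + 0.524) / 0.1511 = 2.850 / 0.1511 = 18.862.
n = 18.862² + 3 = 355.76 + 3 = 358.8.
Round up.

n = 359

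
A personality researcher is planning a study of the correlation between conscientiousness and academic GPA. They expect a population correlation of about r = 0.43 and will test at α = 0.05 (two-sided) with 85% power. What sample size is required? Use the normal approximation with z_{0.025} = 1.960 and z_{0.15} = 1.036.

Fisher's z: C = ½·ln((1+r)/(1−r)) = ½·ln(2.5088) = 0.4599.
n = ((z_{α/2} + z_β)/C)² + 3.
(1.960 + 1.036) / 0.4599 = 2.996 / 0.4599 = 6.514.
n = 6.514² + 3 = 42.44 + 3 = 45.4.
Round up.

n = 46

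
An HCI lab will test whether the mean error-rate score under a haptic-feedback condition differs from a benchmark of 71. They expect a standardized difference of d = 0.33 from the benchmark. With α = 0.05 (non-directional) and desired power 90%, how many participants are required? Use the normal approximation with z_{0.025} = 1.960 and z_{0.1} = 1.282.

For a one-sample test: n = ((z_{α/2} + z_β) / d)².
z_{α/2} + z_β = 1.960 + 1.282 = 3.242.
n = (3.242 / 0.33)² = 9.824² = 96.52.
Round up.

n = 97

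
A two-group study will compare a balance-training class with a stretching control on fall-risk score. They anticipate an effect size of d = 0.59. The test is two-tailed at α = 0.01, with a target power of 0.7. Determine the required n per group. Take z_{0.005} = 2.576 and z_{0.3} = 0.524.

For two independent groups with equal n: n = 2·((z_{α/2} + z_β) / d)².
z_{α/2} + z_β = 2.576 + 0.524 = 3.100.
n = 2 × (3.100 / 0.59)² = 2 × 5.254² = 2 × 27.61 = 55.2.
Round up to the next whole participant.

n = 56 per group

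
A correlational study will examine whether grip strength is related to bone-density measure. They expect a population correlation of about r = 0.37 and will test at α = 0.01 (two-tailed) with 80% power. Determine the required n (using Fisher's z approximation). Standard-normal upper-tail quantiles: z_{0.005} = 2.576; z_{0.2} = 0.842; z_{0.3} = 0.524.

Fisher's z: C = ½·ln((1+r)/(1−r)) = ½·ln(2.1746) = 0.3884.
n = ((z_{α/2} + z_β)/C)² + 3.
(2.576 + 0.842) / 0.3884 = 3.418 / 0.3884 = 8.800.
n = 8.800² + 3 = 77.44 + 3 = 80.4.
Round up.

n = 81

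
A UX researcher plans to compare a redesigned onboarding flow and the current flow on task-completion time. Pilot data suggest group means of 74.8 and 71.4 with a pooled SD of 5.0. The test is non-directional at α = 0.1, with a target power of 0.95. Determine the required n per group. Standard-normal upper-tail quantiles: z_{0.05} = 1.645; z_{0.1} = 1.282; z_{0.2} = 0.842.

Cohen's d = |M₁ − M₂| / SD_pooled = |74.8 − 71.4| / 5.0 = 3.4 / 5.0 = 0.680.
For two independent groups with equal n: n = 2·((z_{α/2} + z_β) / d)².
z_{α/2} + z_β = 1.645 + 1.645 = 3.290.
n = 2 × (3.290 / 0.680)² = 2 × 4.838² = 2 × 23.41 = 46.8.
Round up to the next whole participant.

n = 47 per group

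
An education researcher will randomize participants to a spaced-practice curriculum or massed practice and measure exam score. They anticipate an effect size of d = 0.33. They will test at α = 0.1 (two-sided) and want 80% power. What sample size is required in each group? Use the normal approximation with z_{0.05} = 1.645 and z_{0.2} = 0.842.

n = 114 per group

For two independent groups with equal n: n = 2·((z_{α/2} + z_β) / d)².
z_{α/2} + z_β = 1.645 + 0.842 = 2.487.
n = 2 × (2.487 / 0.33)² = 2 × 7.536² = 2 × 56.80 = 113.6.
Round up to the next whole participant.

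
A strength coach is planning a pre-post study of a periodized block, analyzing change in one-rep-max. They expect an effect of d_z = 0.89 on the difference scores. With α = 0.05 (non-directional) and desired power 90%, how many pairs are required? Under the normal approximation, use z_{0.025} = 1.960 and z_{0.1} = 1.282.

n = 14 pairs

For a paired (one-sample on differences) test: n = ((z_{α/2} + z_β) / d)².
z_{α/2} + z_β = 1.960 + 1.282 = 3.242.
n = (3.242 / 0.89)² = 3.643² = 13.27.
Round up.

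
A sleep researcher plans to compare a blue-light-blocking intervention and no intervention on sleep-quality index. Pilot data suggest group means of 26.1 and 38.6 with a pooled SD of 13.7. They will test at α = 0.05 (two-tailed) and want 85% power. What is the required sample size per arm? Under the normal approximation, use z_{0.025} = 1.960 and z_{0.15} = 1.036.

n = 22 per group

Cohen's d = |M₁ − M₂| / SD_pooled = |26.1 − 38.6| / 13.7 = 12.5 / 13.7 = 0.912.
For two independent groups with equal n: n = 2·((z_{α/2} + z_β) / d)².
z_{α/2} + z_β = 1.960 + 1.036 = 2.996.
n = 2 × (2.996 / 0.912)² = 2 × 3.285² = 2 × 10.79 = 21.6.
Round up to the next whole participant.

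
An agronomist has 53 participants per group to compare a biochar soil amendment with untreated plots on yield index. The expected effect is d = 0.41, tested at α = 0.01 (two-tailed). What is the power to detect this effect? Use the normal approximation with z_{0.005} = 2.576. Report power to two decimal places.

For two equal groups, power = Φ(d·√(n/2) − z_{α/2}).
d·√(n/2) = 0.41 × √(53/2) = 0.41 × 5.148 = 2.111.
z_β = 2.111 − 2.576 = -0.465.
Power = Φ(-0.465) = 0.321.

power ≈ 0.32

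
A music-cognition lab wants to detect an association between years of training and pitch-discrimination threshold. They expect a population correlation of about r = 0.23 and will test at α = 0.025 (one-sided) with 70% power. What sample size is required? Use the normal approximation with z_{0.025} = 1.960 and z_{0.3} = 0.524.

n = 116

Fisher's z: C = ½·ln((1+r)/(1−r)) = ½·ln(1.5974) = 0.2342.
n = ((z_{α} + z_β)/C)² + 3.
(1.960 + 0.524) / 0.2342 = 2.484 / 0.2342 = 10.606.
n = 10.606² + 3 = 112.49 + 3 = 115.5.
Round up.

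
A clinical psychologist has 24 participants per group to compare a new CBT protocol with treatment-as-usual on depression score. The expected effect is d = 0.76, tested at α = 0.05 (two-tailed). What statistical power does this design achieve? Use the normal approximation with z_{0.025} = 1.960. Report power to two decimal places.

For two equal groups, power = Φ(d·√(n/2) − z_{α/2}).
d·√(n/2) = 0.76 × √(24/2) = 0.76 × 3.464 = 2.633.
z_β = 2.633 − 1.960 = 0.673.
Power = Φ(0.673) = 0.749.

power ≈ 0.75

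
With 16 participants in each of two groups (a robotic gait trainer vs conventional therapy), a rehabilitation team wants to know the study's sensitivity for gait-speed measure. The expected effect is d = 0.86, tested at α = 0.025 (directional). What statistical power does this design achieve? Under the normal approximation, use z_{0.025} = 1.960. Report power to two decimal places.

For two equal groups, power = Φ(d·√(n/2) − z_{α}).
d·√(n/2) = 0.86 × √(16/2) = 0.86 × 2.828 = 2.432.
z_β = 2.432 − 1.960 = 0.472.
Power = Φ(0.472) = 0.682.

power ≈ 0.68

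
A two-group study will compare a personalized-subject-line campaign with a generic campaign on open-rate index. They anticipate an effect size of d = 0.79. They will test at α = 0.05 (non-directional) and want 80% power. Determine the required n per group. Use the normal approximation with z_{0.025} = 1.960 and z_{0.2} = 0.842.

For two independent groups with equal n: n = 2·((z_{α/2} + z_β) / d)².
z_{α/2} + z_β = 1.960 + 0.842 = 2.802.
n = 2 × (2.802 / 0.79)² = 2 × 3.547² = 2 × 12.58 = 25.2.
Round up to the next whole participant.

n = 26 per group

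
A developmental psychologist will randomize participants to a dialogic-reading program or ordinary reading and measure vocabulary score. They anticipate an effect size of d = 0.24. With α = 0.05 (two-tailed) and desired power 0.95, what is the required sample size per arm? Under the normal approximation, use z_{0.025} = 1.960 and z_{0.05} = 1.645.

n = 452 per group

For two independent groups with equal n: n = 2·((z_{α/2} + z_β) / d)².
z_{α/2} + z_β = 1.960 + 1.645 = 3.605.
n = 2 × (3.605 / 0.24)² = 2 × 15.021² = 2 × 225.63 = 451.3.
Round up to the next whole participant.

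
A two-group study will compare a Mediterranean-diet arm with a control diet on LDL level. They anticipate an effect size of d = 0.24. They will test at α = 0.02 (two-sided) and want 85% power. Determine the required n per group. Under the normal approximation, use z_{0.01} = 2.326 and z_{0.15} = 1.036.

For two independent groups with equal n: n = 2·((z_{α/2} + z_β) / d)².
z_{α/2} + z_β = 2.326 + 1.036 = 3.362.
n = 2 × (3.362 / 0.24)² = 2 × 14.008² = 2 × 196.23 = 392.5.
Round up to the next whole participant.

n = 393 per group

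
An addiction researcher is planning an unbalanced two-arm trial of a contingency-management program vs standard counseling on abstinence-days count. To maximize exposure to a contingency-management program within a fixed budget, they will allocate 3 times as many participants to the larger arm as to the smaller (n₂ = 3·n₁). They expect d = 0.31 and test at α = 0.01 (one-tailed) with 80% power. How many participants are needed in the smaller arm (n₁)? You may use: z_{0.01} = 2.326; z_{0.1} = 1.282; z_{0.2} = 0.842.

n₁ = 140

With allocation ratio k = n₂/n₁ = 3, Var(x̄₁−x̄₂) = σ²(1/n₁ + 1/(k·n₁)) = σ²·(k+1)/(k·n₁).
So n₁ = (1 + 1/k)·((z_{α} + z_β)/d)² = 1.333 × (3.168/0.31)².
n₁ = 1.333 × 104.44 = 139.2.
Round up: n₁ = 140, giving n₂ = 3 × 140 = 420.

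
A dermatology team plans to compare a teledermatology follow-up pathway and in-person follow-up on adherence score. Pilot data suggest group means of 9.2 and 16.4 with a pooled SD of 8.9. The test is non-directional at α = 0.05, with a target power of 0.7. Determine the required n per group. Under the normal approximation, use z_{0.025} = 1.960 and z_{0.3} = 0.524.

Cohen's d = |M₁ − M₂| / SD_pooled = |9.2 − 16.4| / 8.9 = 7.2 / 8.9 = 0.809.
For two independent groups with equal n: n = 2·((z_{α/2} + z_β) / d)².
z_{α/2} + z_β = 1.960 + 0.524 = 2.484.
n = 2 × (2.484 / 0.809)² = 2 × 3.070² = 2 × 9.43 = 18.9.
Round up to the next whole participant.

n = 19 per group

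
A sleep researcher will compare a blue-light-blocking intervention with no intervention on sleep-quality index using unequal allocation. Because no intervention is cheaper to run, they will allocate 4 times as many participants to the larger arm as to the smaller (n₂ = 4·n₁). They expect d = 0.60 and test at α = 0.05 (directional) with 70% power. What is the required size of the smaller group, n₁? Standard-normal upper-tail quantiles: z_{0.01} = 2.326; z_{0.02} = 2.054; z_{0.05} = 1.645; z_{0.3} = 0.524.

With allocation ratio k = n₂/n₁ = 4, Var(x̄₁−x̄₂) = σ²(1/n₁ + 1/(k·n₁)) = σ²·(k+1)/(k·n₁).
So n₁ = (1 + 1/k)·((z_{α} + z_β)/d)² = 1.250 × (2.169/0.60)².
n₁ = 1.250 × 13.07 = 16.3.
Round up: n₁ = 17, giving n₂ = 4 × 17 = 68.

n₁ = 17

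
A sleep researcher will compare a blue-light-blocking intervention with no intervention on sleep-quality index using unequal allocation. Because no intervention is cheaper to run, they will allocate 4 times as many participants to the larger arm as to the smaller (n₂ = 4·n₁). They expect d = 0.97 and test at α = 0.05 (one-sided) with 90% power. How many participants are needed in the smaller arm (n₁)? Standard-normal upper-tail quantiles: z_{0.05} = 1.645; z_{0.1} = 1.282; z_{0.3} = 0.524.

With allocation ratio k = n₂/n₁ = 4, Var(x̄₁−x̄₂) = σ²(1/n₁ + 1/(k·n₁)) = σ²·(k+1)/(k·n₁).
So n₁ = (1 + 1/k)·((z_{α} + z_β)/d)² = 1.250 × (2.927/0.97)².
n₁ = 1.250 × 9.11 = 11.4.
Round up: n₁ = 12, giving n₂ = 4 × 12 = 48.

n₁ = 12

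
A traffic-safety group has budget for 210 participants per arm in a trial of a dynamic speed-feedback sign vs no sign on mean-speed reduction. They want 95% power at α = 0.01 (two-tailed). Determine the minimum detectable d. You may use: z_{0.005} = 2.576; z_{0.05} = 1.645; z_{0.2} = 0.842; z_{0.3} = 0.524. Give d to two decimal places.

For two independent groups of n = 210 each: d_min = (z_{α/2} + z_β)·√(2/n).
z-sum = 2.576 + 1.645 = 4.221.
d_min = 4.221 × √(2/210) = 4.221 × 0.0976 = 0.412.

d_min ≈ 0.41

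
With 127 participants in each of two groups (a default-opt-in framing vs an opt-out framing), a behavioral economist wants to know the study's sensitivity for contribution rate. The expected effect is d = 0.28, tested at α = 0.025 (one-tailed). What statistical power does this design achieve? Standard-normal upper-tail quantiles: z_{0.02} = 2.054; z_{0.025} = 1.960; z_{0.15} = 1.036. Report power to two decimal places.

For two equal groups, power = Φ(d·√(n/2) − z_{α}).
d·√(n/2) = 0.28 × √(127/2) = 0.28 × 7.969 = 2.231.
z_β = 2.231 − 1.960 = 0.271.
Power = Φ(0.271) = 0.607.

power ≈ 0.61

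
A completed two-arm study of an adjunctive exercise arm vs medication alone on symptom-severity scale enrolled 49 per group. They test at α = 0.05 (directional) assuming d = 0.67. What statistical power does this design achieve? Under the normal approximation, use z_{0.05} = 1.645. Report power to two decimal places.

power ≈ 0.95

For two equal groups, power = Φ(d·√(n/2) − z_{α}).
d·√(n/2) = 0.67 × √(49/2) = 0.67 × 4.950 = 3.316.
z_β = 3.316 − 1.645 = 1.671.
Power = Φ(1.671) = 0.953.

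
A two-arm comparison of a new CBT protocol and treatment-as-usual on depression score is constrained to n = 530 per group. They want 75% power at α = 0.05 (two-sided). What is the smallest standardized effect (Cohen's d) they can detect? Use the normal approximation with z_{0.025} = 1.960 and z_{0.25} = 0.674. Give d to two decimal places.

d_min ≈ 0.16

For two independent groups of n = 530 each: d_min = (z_{α/2} + z_β)·√(2/n).
z-sum = 1.960 + 0.674 = 2.634.
d_min = 2.634 × √(2/530) = 2.634 × 0.0614 = 0.162.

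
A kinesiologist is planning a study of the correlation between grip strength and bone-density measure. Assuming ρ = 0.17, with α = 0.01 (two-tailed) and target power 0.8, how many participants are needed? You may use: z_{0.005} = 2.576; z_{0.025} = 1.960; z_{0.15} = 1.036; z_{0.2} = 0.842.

n = 400

Fisher's z: C = ½·ln((1+r)/(1−r)) = ½·ln(1.4096) = 0.1717.
n = ((z_{α/2} + z_β)/C)² + 3.
(2.576 + 0.842) / 0.1717 = 3.418 / 0.1717 = 19.907.
n = 19.907² + 3 = 396.28 + 3 = 399.3.
Round up.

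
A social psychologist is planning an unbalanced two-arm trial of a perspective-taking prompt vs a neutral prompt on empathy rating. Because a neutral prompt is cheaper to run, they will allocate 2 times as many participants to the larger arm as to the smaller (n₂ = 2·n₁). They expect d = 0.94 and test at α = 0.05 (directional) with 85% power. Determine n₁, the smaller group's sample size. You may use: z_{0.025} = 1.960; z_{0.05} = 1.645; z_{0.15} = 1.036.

n₁ = 13

With allocation ratio k = n₂/n₁ = 2, Var(x̄₁−x̄₂) = σ²(1/n₁ + 1/(k·n₁)) = σ²·(k+1)/(k·n₁).
So n₁ = (1 + 1/k)·((z_{α} + z_β)/d)² = 1.500 × (2.681/0.94)².
n₁ = 1.500 × 8.13 = 12.2.
Round up: n₁ = 13, giving n₂ = 2 × 13 = 26.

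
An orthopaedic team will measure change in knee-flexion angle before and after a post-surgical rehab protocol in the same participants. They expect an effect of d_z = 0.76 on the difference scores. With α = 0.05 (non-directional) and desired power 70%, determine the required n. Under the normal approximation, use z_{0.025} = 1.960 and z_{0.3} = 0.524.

For a paired (one-sample on differences) test: n = ((z_{α/2} + z_β) / d)².
z_{α/2} + z_β = 1.960 + 0.524 = 2.484.
n = (2.484 / 0.76)² = 3.268² = 10.68.
Round up.

n = 11 pairs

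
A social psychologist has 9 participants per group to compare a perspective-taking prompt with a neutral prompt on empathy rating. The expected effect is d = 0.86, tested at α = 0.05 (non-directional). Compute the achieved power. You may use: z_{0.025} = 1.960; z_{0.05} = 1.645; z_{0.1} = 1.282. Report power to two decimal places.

power ≈ 0.45

For two equal groups, power = Φ(d·√(n/2) − z_{α/2}).
d·√(n/2) = 0.86 × √(9/2) = 0.86 × 2.121 = 1.824.
z_β = 1.824 − 1.960 = -0.136.
Power = Φ(-0.136) = 0.446.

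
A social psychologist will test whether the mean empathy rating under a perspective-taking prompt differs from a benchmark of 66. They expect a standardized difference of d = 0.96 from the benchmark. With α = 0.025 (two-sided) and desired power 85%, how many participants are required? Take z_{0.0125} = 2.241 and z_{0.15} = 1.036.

n = 12

For a one-sample test: n = ((z_{α/2} + z_β) / d)².
z_{α/2} + z_β = 2.241 + 1.036 = 3.277.
n = (3.277 / 0.96)² = 3.414² = 11.65.
Round up.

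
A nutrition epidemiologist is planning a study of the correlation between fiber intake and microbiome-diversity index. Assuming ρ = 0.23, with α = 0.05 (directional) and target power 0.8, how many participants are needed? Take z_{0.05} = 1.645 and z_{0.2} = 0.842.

Fisher's z: C = ½·ln((1+r)/(1−r)) = ½·ln(1.5974) = 0.2342.
n = ((z_{α} + z_β)/C)² + 3.
(1.645 + 0.842) / 0.2342 = 2.487 / 0.2342 = 10.619.
n = 10.619² + 3 = 112.77 + 3 = 115.8.
Round up.

n = 116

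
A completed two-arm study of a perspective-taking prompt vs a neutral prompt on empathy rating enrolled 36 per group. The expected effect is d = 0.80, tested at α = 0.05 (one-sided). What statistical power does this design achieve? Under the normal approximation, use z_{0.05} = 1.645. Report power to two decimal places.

For two equal groups, power = Φ(d·√(n/2) − z_{α}).
d·√(n/2) = 0.80 × √(36/2) = 0.80 × 4.243 = 3.394.
z_β = 3.394 − 1.645 = 1.749.
Power = Φ(1.749) = 0.960.

power ≈ 0.96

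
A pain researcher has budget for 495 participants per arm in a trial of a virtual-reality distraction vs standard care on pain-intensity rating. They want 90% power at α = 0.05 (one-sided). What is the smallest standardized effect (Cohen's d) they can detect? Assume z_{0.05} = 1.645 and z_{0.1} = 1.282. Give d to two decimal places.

For two independent groups of n = 495 each: d_min = (z_{α} + z_β)·√(2/n).
z-sum = 1.645 + 1.282 = 2.927.
d_min = 2.927 × √(2/495) = 2.927 × 0.0636 = 0.186.

d_min ≈ 0.19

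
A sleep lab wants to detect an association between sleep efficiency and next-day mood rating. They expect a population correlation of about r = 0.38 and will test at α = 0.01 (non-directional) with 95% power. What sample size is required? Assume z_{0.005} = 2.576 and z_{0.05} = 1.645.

Fisher's z: C = ½·ln((1+r)/(1−r)) = ½·ln(2.2258) = 0.4001.
n = ((z_{α/2} + z_β)/C)² + 3.
(2.576 + 1.645) / 0.4001 = 4.221 / 0.4001 = 10.550.
n = 10.550² + 3 = 111.30 + 3 = 114.3.
Round up.

n = 115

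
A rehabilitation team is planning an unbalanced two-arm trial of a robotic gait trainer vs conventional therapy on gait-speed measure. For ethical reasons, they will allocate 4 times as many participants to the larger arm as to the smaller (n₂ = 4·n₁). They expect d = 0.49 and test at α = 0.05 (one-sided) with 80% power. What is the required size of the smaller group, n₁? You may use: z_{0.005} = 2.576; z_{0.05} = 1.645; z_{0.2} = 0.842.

n₁ = 33

With allocation ratio k = n₂/n₁ = 4, Var(x̄₁−x̄₂) = σ²(1/n₁ + 1/(k·n₁)) = σ²·(k+1)/(k·n₁).
So n₁ = (1 + 1/k)·((z_{α} + z_β)/d)² = 1.250 × (2.487/0.49)².
n₁ = 1.250 × 25.76 = 32.2.
Round up: n₁ = 33, giving n₂ = 4 × 33 = 132.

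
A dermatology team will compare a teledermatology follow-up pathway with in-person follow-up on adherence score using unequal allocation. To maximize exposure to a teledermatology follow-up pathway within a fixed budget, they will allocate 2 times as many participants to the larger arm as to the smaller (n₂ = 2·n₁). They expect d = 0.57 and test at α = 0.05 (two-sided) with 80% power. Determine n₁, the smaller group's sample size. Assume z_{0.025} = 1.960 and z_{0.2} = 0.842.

n₁ = 37

With allocation ratio k = n₂/n₁ = 2, Var(x̄₁−x̄₂) = σ²(1/n₁ + 1/(k·n₁)) = σ²·(k+1)/(k·n₁).
So n₁ = (1 + 1/k)·((z_{α/2} + z_β)/d)² = 1.500 × (2.802/0.57)².
n₁ = 1.500 × 24.16 = 36.2.
Round up: n₁ = 37, giving n₂ = 2 × 37 = 74.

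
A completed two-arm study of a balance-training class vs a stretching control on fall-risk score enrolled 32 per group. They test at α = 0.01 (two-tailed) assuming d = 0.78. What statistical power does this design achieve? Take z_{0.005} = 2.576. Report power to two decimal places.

power ≈ 0.71

For two equal groups, power = Φ(d·√(n/2) − z_{α/2}).
d·√(n/2) = 0.78 × √(32/2) = 0.78 × 4.000 = 3.120.
z_β = 3.120 − 2.576 = 0.544.
Power = Φ(0.544) = 0.707.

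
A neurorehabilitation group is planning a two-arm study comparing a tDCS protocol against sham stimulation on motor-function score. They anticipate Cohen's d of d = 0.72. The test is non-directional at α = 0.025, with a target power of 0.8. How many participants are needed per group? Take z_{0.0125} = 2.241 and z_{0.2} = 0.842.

For two independent groups with equal n: n = 2·((z_{α/2} + z_β) / d)².
z_{α/2} + z_β = 2.241 + 0.842 = 3.083.
n = 2 × (3.083 / 0.72)² = 2 × 4.282² = 2 × 18.34 = 36.7.
Round up to the next whole participant.

n = 37 per group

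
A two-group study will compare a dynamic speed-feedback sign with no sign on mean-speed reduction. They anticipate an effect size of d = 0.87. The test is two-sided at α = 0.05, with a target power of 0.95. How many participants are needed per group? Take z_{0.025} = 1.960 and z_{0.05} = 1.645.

For two independent groups with equal n: n = 2·((z_{α/2} + z_β) / d)².
z_{α/2} + z_β = 1.960 + 1.645 = 3.605.
n = 2 × (3.605 / 0.87)² = 2 × 4.144² = 2 × 17.17 = 34.3.
Round up to the next whole participant.

n = 35 per group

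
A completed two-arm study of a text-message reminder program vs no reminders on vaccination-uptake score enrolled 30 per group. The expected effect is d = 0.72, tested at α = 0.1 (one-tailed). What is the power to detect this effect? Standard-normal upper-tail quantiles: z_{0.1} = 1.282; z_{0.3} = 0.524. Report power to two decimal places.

power ≈ 0.93

For two equal groups, power = Φ(d·√(n/2) − z_{α}).
d·√(n/2) = 0.72 × √(30/2) = 0.72 × 3.873 = 2.789.
z_β = 2.789 − 1.282 = 1.507.
Power = Φ(1.507) = 0.934.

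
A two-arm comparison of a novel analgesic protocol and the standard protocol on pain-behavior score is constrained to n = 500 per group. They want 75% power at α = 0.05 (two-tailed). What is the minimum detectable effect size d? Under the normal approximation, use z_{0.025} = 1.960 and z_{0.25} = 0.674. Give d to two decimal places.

For two independent groups of n = 500 each: d_min = (z_{α/2} + z_β)·√(2/n).
z-sum = 1.960 + 0.674 = 2.634.
d_min = 2.634 × √(2/500) = 2.634 × 0.0632 = 0.167.

d_min ≈ 0.17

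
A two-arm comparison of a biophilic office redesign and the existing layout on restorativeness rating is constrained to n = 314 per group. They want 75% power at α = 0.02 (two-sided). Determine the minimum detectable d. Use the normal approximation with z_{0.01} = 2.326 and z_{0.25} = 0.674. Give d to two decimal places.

For two independent groups of n = 314 each: d_min = (z_{α/2} + z_β)·√(2/n).
z-sum = 2.326 + 0.674 = 3.000.
d_min = 3.000 × √(2/314) = 3.000 × 0.0798 = 0.239.

d_min ≈ 0.24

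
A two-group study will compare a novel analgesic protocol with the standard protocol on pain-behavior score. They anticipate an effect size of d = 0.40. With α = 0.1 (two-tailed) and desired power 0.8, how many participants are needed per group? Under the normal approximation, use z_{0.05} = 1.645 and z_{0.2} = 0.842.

For two independent groups with equal n: n = 2·((z_{α/2} + z_β) / d)².
z_{α/2} + z_β = 1.645 + 0.842 = 2.487.
n = 2 × (2.487 / 0.40)² = 2 × 6.218² = 2 × 38.66 = 77.3.
Round up to the next whole participant.

n = 78 per group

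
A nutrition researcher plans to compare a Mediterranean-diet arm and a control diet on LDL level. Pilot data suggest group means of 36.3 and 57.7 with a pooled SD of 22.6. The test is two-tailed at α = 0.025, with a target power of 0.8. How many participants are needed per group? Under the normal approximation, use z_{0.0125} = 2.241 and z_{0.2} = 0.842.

n = 22 per group

Cohen's d = |M₁ − M₂| / SD_pooled = |36.3 − 57.7| / 22.6 = 21.4 / 22.6 = 0.947.
For two independent groups with equal n: n = 2·((z_{α/2} + z_β) / d)².
z_{α/2} + z_β = 2.241 + 0.842 = 3.083.
n = 2 × (3.083 / 0.947)² = 2 × 3.256² = 2 × 10.60 = 21.2.
Round up to the next whole participant.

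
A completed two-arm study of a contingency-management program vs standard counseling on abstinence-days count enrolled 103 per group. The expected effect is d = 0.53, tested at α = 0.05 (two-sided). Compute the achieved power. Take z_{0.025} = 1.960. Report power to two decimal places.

power ≈ 0.97

For two equal groups, power = Φ(d·√(n/2) − z_{α/2}).
d·√(n/2) = 0.53 × √(103/2) = 0.53 × 7.176 = 3.803.
z_β = 3.803 − 1.960 = 1.843.
Power = Φ(1.843) = 0.967.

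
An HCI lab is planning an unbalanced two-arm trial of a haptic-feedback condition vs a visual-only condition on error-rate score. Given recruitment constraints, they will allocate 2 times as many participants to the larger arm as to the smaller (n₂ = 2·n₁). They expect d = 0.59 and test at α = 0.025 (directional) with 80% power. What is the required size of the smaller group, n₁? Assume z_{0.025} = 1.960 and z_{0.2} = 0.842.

n₁ = 34

With allocation ratio k = n₂/n₁ = 2, Var(x̄₁−x̄₂) = σ²(1/n₁ + 1/(k·n₁)) = σ²·(k+1)/(k·n₁).
So n₁ = (1 + 1/k)·((z_{α} + z_β)/d)² = 1.500 × (2.802/0.59)².
n₁ = 1.500 × 22.55 = 33.8.
Round up: n₁ = 34, giving n₂ = 2 × 34 = 68.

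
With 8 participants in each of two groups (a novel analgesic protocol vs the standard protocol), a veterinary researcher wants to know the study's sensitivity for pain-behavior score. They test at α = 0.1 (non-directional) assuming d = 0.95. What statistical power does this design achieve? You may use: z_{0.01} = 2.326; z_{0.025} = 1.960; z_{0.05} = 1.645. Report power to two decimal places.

For two equal groups, power = Φ(d·√(n/2) − z_{α/2}).
d·√(n/2) = 0.95 × √(8/2) = 0.95 × 2.000 = 1.900.
z_β = 1.900 − 1.645 = 0.255.
Power = Φ(0.255) = 0.601.

power ≈ 0.60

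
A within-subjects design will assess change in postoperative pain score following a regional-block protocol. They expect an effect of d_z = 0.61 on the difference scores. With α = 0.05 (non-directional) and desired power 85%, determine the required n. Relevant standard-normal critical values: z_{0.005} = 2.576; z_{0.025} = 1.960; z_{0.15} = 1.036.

n = 25 pairs

For a paired (one-sample on differences) test: n = ((z_{α/2} + z_β) / d)².
z_{α/2} + z_β = 1.960 + 1.036 = 2.996.
n = (2.996 / 0.61)² = 4.911² = 24.12.
Round up.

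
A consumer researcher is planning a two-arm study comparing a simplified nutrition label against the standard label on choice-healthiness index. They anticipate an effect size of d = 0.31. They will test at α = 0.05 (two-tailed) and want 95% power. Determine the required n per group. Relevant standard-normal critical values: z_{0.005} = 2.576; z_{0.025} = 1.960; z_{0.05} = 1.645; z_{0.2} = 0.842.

For two independent groups with equal n: n = 2·((z_{α/2} + z_β) / d)².
z_{α/2} + z_β = 1.960 + 1.645 = 3.605.
n = 2 × (3.605 / 0.31)² = 2 × 11.629² = 2 × 135.23 = 270.5.
Round up to the next whole participant.

n = 271 per group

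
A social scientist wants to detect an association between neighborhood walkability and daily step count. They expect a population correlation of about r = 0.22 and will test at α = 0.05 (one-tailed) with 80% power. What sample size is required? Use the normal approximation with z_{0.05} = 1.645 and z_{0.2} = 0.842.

Fisher's z: C = ½·ln((1+r)/(1−r)) = ½·ln(1.5641) = 0.2237.
n = ((z_{α} + z_β)/C)² + 3.
(1.645 + 0.842) / 0.2237 = 2.487 / 0.2237 = 11.118.
n = 11.118² + 3 = 123.60 + 3 = 126.6.
Round up.

n = 127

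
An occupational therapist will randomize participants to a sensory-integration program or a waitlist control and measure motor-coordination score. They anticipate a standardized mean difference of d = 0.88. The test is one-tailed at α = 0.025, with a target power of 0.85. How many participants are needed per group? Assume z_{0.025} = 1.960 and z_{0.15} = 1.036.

For two independent groups with equal n: n = 2·((z_{α} + z_β) / d)².
z_{α} + z_β = 1.960 + 1.036 = 2.996.
n = 2 × (2.996 / 0.88)² = 2 × 3.405² = 2 × 11.59 = 23.2.
Round up to the next whole participant.

n = 24 per group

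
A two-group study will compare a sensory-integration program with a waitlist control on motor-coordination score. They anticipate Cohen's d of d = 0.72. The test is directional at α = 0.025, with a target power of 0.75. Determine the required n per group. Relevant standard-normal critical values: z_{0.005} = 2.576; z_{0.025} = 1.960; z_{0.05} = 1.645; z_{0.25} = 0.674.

For two independent groups with equal n: n = 2·((z_{α} + z_β) / d)².
z_{α} + z_β = 1.960 + 0.674 = 2.634.
n = 2 × (2.634 / 0.72)² = 2 × 3.658² = 2 × 13.38 = 26.8.
Round up to the next whole participant.

n = 27 per group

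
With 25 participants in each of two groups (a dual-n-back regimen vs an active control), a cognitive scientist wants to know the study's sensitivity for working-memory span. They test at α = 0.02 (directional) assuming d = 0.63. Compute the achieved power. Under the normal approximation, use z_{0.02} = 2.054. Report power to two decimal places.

power ≈ 0.57

For two equal groups, power = Φ(d·√(n/2) − z_{α}).
d·√(n/2) = 0.63 × √(25/2) = 0.63 × 3.536 = 2.227.
z_β = 2.227 − 2.054 = 0.173.
Power = Φ(0.173) = 0.569.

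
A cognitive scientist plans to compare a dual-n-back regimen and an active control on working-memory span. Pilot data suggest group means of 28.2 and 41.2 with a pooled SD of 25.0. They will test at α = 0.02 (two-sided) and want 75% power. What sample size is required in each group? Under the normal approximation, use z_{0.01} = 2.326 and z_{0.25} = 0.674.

Cohen's d = |M₁ − M₂| / SD_pooled = |28.2 − 41.2| / 25.0 = 13.0 / 25.0 = 0.520.
For two independent groups with equal n: n = 2·((z_{α/2} + z_β) / d)².
z_{α/2} + z_β = 2.326 + 0.674 = 3.000.
n = 2 × (3.000 / 0.520)² = 2 × 5.769² = 2 × 33.28 = 66.6.
Round up to the next whole participant.

n = 67 per group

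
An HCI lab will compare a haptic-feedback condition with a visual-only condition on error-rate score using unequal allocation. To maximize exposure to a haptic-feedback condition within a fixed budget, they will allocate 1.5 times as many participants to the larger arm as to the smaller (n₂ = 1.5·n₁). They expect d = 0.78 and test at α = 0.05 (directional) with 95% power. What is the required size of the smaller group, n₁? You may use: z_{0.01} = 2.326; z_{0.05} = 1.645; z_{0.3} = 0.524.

n₁ = 30

With allocation ratio k = n₂/n₁ = 1.5, Var(x̄₁−x̄₂) = σ²(1/n₁ + 1/(k·n₁)) = σ²·(k+1)/(k·n₁).
So n₁ = (1 + 1/k)·((z_{α} + z_β)/d)² = 1.667 × (3.290/0.78)².
n₁ = 1.667 × 17.79 = 29.7.
Round up: n₁ = 30, giving n₂ = 1.5 × 30 = 45.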